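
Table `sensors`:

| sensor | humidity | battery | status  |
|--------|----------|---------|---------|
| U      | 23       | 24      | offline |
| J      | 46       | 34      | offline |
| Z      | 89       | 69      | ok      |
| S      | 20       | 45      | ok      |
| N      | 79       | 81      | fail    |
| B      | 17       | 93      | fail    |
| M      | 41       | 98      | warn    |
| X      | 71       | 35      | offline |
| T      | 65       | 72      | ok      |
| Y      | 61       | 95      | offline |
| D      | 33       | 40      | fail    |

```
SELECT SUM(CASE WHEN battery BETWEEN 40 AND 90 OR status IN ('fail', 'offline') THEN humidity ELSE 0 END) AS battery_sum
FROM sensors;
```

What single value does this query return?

504

sensor=U: ✓ → 23
sensor=J: ✓ → 46
sensor=Z: ✓ → 89
sensor=S: ✓ → 20
sensor=N: ✓ → 79
sensor=B: ✓ → 17
sensor=M: ✗
sensor=X: ✓ → 71
sensor=T: ✓ → 65
sensor=Y: ✓ → 61
sensor=D: ✓ → 33
battery_sum = 23 + 46 + 89 + 20 + 79 + 17 + 71 + 65 + 61 + 33 = 504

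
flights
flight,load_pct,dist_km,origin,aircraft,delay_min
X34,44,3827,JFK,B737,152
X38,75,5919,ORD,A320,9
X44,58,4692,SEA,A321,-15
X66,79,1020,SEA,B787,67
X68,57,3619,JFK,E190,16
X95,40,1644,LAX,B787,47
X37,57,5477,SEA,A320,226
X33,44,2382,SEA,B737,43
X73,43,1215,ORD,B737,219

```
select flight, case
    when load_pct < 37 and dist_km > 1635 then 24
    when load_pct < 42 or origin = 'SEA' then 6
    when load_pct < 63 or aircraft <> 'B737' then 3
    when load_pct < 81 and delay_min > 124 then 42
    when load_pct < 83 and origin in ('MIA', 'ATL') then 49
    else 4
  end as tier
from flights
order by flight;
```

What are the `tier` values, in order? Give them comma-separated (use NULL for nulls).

flight=X33: load_pct < 42 or origin = 'SEA' → 6
flight=X34: load_pct < 63 or aircraft <> 'B737' → 3
flight=X37: load_pct < 42 or origin = 'SEA' → 6
flight=X38: load_pct < 63 or aircraft <> 'B737' → 3
flight=X44: load_pct < 42 or origin = 'SEA' → 6
flight=X66: load_pct < 42 or origin = 'SEA' → 6
flight=X68: load_pct < 63 or aircraft <> 'B737' → 3
flight=X73: load_pct < 63 or aircraft <> 'B737' → 3
flight=X95: load_pct < 42 or origin = 'SEA' → 6

6, 3, 6, 3, 6, 6, 3, 3, 6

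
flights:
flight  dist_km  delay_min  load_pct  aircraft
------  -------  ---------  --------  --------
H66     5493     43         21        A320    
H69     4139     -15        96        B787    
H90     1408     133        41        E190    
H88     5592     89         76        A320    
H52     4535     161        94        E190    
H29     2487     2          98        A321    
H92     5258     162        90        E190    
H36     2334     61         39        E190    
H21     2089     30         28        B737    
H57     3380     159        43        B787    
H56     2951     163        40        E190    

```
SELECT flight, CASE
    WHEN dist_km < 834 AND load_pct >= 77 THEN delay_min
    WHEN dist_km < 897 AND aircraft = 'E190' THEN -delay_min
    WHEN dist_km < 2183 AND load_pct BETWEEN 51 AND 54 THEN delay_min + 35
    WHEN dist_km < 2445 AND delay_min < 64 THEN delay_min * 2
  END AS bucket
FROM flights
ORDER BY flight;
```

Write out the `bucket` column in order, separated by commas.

60, NULL, 122, NULL, NULL, NULL, NULL, NULL, NULL, NULL, NULL

flight=H21: dist_km < 2445 AND delay_min < 64 → 60
flight=H29: (no match → NULL) → NULL
flight=H36: dist_km < 2445 AND delay_min < 64 → 122
flight=H52: (no match → NULL) → NULL
flight=H56: (no match → NULL) → NULL
flight=H57: (no match → NULL) → NULL
flight=H66: (no match → NULL) → NULL
flight=H69: (no match → NULL) → NULL
flight=H88: (no match → NULL) → NULL
flight=H90: (no match → NULL) → NULL
flight=H92: (no match → NULL) → NULL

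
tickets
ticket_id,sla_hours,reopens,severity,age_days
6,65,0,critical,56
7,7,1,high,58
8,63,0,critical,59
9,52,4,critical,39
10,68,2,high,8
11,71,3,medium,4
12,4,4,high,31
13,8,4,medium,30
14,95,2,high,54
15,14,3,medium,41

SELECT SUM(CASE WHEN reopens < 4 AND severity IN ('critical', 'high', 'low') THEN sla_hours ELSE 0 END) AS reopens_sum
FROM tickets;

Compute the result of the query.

298

ticket_id=6: ✓ → 65
ticket_id=7: ✓ → 7
ticket_id=8: ✓ → 63
ticket_id=9: ✗
ticket_id=10: ✓ → 68
ticket_id=11: ✗
ticket_id=12: ✗
ticket_id=13: ✗
ticket_id=14: ✓ → 95
ticket_id=15: ✗
reopens_sum = 65 + 7 + 63 + 68 + 95 = 298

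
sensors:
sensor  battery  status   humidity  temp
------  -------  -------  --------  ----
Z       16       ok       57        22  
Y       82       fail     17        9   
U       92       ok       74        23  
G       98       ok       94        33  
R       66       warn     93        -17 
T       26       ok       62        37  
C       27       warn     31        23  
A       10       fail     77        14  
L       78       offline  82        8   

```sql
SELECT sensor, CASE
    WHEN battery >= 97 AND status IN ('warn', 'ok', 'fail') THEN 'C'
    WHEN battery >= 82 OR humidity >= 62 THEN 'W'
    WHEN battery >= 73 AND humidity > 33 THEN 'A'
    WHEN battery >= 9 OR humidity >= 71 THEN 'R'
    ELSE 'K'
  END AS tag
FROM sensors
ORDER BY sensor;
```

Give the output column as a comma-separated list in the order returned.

sensor=A: battery >= 82 OR humidity >= 62 → W
sensor=C: battery >= 9 OR humidity >= 71 → R
sensor=G: battery >= 97 AND status IN ('warn', 'ok', 'fail') → C
sensor=L: battery >= 82 OR humidity >= 62 → W
sensor=R: battery >= 82 OR humidity >= 62 → W
sensor=T: battery >= 82 OR humidity >= 62 → W
sensor=U: battery >= 82 OR humidity >= 62 → W
sensor=Y: battery >= 82 OR humidity >= 62 → W
sensor=Z: battery >= 9 OR humidity >= 71 → R

W, R, C, W, W, W, W, W, R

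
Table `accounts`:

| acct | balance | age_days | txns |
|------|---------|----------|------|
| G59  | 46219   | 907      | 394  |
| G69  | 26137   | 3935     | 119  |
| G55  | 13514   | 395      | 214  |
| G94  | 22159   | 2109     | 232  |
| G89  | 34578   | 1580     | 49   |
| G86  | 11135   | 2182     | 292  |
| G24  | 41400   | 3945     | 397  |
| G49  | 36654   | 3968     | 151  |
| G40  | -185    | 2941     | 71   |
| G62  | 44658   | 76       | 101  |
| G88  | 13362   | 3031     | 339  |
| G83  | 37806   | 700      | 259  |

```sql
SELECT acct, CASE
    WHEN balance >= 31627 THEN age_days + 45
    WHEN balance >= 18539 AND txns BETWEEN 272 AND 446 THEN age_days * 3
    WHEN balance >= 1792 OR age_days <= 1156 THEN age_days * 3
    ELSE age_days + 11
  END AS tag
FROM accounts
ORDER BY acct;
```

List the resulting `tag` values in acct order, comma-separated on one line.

3990, 2952, 4013, 1185, 952, 121, 11805, 745, 6546, 9093, 1625, 6327

acct=G24: balance >= 31627 → 3990
acct=G40: ELSE → 2952
acct=G49: balance >= 31627 → 4013
acct=G55: balance >= 1792 OR age_days <= 1156 → 1185
acct=G59: balance >= 31627 → 952
acct=G62: balance >= 31627 → 121
acct=G69: balance >= 1792 OR age_days <= 1156 → 11805
acct=G83: balance >= 31627 → 745
acct=G86: balance >= 1792 OR age_days <= 1156 → 6546
acct=G88: balance >= 1792 OR age_days <= 1156 → 9093
acct=G89: balance >= 31627 → 1625
acct=G94: balance >= 1792 OR age_days <= 1156 → 6327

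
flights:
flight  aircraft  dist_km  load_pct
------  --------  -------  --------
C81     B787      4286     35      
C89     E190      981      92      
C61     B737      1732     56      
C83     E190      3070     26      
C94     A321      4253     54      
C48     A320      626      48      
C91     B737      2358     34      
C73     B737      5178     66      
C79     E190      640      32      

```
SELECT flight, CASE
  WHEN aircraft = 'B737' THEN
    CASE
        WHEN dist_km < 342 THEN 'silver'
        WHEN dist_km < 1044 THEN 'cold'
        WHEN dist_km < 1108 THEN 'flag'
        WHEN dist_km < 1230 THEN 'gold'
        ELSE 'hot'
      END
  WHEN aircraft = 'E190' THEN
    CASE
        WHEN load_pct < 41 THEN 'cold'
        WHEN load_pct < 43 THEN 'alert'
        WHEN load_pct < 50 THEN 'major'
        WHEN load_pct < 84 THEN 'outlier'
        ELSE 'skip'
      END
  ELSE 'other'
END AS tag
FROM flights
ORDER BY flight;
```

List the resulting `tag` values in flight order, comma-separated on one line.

flight=C48: aircraft='A320' → outer ELSE → other
flight=C61: aircraft='B737' → inner[ELSE] → hot
flight=C73: aircraft='B737' → inner[ELSE] → hot
flight=C79: aircraft='E190' → inner[load_pct < 41] → cold
flight=C81: aircraft='B787' → outer ELSE → other
flight=C83: aircraft='E190' → inner[load_pct < 41] → cold
flight=C89: aircraft='E190' → inner[ELSE] → skip
flight=C91: aircraft='B737' → inner[ELSE] → hot
flight=C94: aircraft='A321' → outer ELSE → other

other, hot, hot, cold, other, cold, skip, hot, other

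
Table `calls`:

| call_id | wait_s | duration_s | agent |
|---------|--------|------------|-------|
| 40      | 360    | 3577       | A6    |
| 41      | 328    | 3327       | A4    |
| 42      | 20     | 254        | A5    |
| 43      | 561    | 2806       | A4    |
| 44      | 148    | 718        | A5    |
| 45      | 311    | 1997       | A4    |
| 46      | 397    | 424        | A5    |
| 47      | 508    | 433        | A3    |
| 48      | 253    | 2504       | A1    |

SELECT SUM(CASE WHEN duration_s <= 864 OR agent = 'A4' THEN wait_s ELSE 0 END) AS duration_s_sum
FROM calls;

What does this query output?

call_id=40: ✗
call_id=41: ✓ → 328
call_id=42: ✓ → 20
call_id=43: ✓ → 561
call_id=44: ✓ → 148
call_id=45: ✓ → 311
call_id=46: ✓ → 397
call_id=47: ✓ → 508
call_id=48: ✗
duration_s_sum = 328 + 20 + 561 + 148 + 311 + 397 + 508 = 2273

2273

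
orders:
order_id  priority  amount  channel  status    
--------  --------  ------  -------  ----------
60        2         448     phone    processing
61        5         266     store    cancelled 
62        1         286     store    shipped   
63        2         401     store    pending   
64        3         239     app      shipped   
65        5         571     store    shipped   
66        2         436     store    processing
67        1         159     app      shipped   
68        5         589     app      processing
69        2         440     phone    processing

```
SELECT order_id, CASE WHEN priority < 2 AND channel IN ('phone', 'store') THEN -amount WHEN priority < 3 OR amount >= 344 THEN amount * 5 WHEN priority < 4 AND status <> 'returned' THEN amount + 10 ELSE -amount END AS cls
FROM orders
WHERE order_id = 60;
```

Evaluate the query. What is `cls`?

order_id = 60: priority=2, amount=448, channel=phone, status=processing.
priority < 2 AND channel IN ('phone', 'store') → false
priority < 3 OR amount >= 344 → true → 2240

2240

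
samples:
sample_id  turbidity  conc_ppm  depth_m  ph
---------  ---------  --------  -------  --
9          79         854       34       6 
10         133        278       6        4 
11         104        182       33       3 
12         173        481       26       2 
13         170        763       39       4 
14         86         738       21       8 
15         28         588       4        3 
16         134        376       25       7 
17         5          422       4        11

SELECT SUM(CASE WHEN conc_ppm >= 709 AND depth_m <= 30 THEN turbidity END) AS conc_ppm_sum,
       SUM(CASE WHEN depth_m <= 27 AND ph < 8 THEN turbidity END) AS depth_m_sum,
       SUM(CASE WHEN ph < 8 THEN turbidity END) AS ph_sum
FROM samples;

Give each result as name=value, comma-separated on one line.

[conc_ppm_sum: conc_ppm >= 709 AND depth_m <= 30]
sample_id=9: ✗
sample_id=10: ✗
sample_id=11: ✗
sample_id=12: ✗
sample_id=13: ✗
sample_id=14: ✓ → 86
sample_id=15: ✗
sample_id=16: ✗
sample_id=17: ✗
conc_ppm_sum = 86
—
[depth_m_sum: depth_m <= 27 AND ph < 8]
sample_id=9: ✗
sample_id=10: ✓ → 133
sample_id=11: ✗
sample_id=12: ✓ → 173
sample_id=13: ✗
sample_id=14: ✗
sample_id=15: ✓ → 28
sample_id=16: ✓ → 134
sample_id=17: ✗
depth_m_sum = 133 + 173 + 28 + 134 = 468
—
[ph_sum: ph < 8]
sample_id=9: ✓ → 79
sample_id=10: ✓ → 133
sample_id=11: ✓ → 104
sample_id=12: ✓ → 173
sample_id=13: ✓ → 170
sample_id=14: ✗
sample_id=15: ✓ → 28
sample_id=16: ✓ → 134
sample_id=17: ✗
ph_sum = 79 + 133 + 104 + 173 + 170 + 28 + 134 = 821

conc_ppm_sum=86, depth_m_sum=468, ph_sum=821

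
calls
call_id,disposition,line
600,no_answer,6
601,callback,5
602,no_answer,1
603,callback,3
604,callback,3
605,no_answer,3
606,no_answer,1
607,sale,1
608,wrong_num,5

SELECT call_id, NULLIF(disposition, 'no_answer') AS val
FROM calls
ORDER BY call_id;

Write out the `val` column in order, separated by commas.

call_id=600: disposition=no_answer vs no_answer: equal → NULL
call_id=601: disposition=callback vs no_answer: differ → callback
call_id=602: disposition=no_answer vs no_answer: equal → NULL
call_id=603: disposition=callback vs no_answer: differ → callback
call_id=604: disposition=callback vs no_answer: differ → callback
call_id=605: disposition=no_answer vs no_answer: equal → NULL
call_id=606: disposition=no_answer vs no_answer: equal → NULL
call_id=607: disposition=sale vs no_answer: differ → sale
call_id=608: disposition=wrong_num vs no_answer: differ → wrong_num

NULL, callback, NULL, callback, callback, NULL, NULL, sale, wrong_num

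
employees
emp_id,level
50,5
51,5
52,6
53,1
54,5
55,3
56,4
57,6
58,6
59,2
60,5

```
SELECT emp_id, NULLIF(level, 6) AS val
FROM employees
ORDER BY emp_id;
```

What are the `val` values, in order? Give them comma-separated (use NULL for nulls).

emp_id=50: level=5 vs 6: differ → 5
emp_id=51: level=5 vs 6: differ → 5
emp_id=52: level=6 vs 6: equal → NULL
emp_id=53: level=1 vs 6: differ → 1
emp_id=54: level=5 vs 6: differ → 5
emp_id=55: level=3 vs 6: differ → 3
emp_id=56: level=4 vs 6: differ → 4
emp_id=57: level=6 vs 6: equal → NULL
emp_id=58: level=6 vs 6: equal → NULL
emp_id=59: level=2 vs 6: differ → 2
emp_id=60: level=5 vs 6: differ → 5

5, 5, NULL, 1, 5, 3, 4, NULL, NULL, 2, 5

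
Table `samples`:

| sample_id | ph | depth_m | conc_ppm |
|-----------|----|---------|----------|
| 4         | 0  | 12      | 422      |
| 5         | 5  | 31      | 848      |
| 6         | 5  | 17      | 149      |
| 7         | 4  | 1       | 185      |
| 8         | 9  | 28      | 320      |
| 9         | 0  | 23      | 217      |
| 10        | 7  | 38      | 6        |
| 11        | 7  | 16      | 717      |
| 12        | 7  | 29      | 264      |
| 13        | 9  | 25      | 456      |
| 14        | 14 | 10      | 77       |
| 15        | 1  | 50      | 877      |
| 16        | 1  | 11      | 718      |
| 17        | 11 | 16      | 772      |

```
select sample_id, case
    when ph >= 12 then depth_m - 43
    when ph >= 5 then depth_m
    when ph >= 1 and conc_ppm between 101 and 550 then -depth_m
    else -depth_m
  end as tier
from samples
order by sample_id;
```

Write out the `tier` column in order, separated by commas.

-12, 31, 17, -1, 28, -23, 38, 16, 29, 25, -33, -50, -11, 16

sample_id=4: ELSE → -12
sample_id=5: ph >= 5 → 31
sample_id=6: ph >= 5 → 17
sample_id=7: ph >= 1 and conc_ppm between 101 and 550 → -1
sample_id=8: ph >= 5 → 28
sample_id=9: ELSE → -23
sample_id=10: ph >= 5 → 38
sample_id=11: ph >= 5 → 16
sample_id=12: ph >= 5 → 29
sample_id=13: ph >= 5 → 25
sample_id=14: ph >= 12 → -33
sample_id=15: ELSE → -50
sample_id=16: ELSE → -11
sample_id=17: ph >= 5 → 16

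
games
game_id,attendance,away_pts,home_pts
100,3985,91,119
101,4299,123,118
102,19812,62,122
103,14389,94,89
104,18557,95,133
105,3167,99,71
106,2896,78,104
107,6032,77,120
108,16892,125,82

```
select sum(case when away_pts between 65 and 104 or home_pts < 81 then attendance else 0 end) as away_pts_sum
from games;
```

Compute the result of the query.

game_id=100: ✓ → 3985
game_id=101: ✗
game_id=102: ✗
game_id=103: ✓ → 14389
game_id=104: ✓ → 18557
game_id=105: ✓ → 3167
game_id=106: ✓ → 2896
game_id=107: ✓ → 6032
game_id=108: ✗
away_pts_sum = 3985 + 14389 + 18557 + 3167 + 2896 + 6032 = 49026

49026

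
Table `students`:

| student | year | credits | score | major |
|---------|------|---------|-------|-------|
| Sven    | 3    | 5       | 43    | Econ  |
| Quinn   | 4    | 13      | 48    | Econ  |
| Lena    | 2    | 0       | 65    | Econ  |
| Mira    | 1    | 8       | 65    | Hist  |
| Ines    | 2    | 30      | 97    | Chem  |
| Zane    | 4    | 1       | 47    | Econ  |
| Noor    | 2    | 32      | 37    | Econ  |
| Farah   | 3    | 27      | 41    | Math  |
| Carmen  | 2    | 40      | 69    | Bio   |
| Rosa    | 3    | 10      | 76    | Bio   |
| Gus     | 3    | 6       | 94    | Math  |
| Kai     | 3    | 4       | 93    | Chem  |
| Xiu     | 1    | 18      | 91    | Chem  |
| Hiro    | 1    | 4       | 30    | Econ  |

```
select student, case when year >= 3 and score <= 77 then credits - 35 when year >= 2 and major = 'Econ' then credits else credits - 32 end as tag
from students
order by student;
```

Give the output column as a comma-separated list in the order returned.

8, -8, -26, -28, -2, -28, 0, -24, 32, -22, -25, -30, -14, -34

student=Carmen: ELSE → 8
student=Farah: year >= 3 and score <= 77 → -8
student=Gus: ELSE → -26
student=Hiro: ELSE → -28
student=Ines: ELSE → -2
student=Kai: ELSE → -28
student=Lena: year >= 2 and major = 'Econ' → 0
student=Mira: ELSE → -24
student=Noor: year >= 2 and major = 'Econ' → 32
student=Quinn: year >= 3 and score <= 77 → -22
student=Rosa: year >= 3 and score <= 77 → -25
student=Sven: year >= 3 and score <= 77 → -30
student=Xiu: ELSE → -14
student=Zane: year >= 3 and score <= 77 → -34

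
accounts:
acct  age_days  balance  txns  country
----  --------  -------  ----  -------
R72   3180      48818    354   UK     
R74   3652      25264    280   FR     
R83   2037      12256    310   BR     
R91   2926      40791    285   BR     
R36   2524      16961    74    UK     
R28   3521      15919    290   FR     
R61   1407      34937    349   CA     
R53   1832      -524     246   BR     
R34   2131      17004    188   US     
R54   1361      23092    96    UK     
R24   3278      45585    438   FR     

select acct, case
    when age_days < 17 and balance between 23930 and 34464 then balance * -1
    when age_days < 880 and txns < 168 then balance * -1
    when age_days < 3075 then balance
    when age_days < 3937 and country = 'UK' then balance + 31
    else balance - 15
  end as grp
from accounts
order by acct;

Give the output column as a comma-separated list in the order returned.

acct=R24: ELSE → 45570
acct=R28: ELSE → 15904
acct=R34: age_days < 3075 → 17004
acct=R36: age_days < 3075 → 16961
acct=R53: age_days < 3075 → -524
acct=R54: age_days < 3075 → 23092
acct=R61: age_days < 3075 → 34937
acct=R72: age_days < 3937 and country = 'UK' → 48849
acct=R74: ELSE → 25249
acct=R83: age_days < 3075 → 12256
acct=R91: age_days < 3075 → 40791

45570, 15904, 17004, 16961, -524, 23092, 34937, 48849, 25249, 12256, 40791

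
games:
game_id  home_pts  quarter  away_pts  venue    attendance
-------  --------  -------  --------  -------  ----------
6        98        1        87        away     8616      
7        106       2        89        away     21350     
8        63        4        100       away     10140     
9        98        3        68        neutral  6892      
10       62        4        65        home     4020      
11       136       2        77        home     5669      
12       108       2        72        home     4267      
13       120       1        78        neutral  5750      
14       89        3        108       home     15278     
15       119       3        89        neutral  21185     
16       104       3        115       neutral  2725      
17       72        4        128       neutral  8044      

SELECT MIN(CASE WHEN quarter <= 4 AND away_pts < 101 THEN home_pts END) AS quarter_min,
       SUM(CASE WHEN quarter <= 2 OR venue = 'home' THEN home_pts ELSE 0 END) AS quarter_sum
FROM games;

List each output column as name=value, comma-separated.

[quarter_min: quarter <= 4 AND away_pts < 101]
game_id=6: ✓ → 98
game_id=7: ✓ → 106
game_id=8: ✓ → 63
game_id=9: ✓ → 98
game_id=10: ✓ → 62
game_id=11: ✓ → 136
game_id=12: ✓ → 108
game_id=13: ✓ → 120
game_id=14: ✗
game_id=15: ✓ → 119
game_id=16: ✗
game_id=17: ✗
quarter_min = MIN(98, 106, 63, 98, 62, 136, 108, 120, 119) = 62
—
[quarter_sum: quarter <= 2 OR venue = 'home']
game_id=6: ✓ → 98
game_id=7: ✓ → 106
game_id=8: ✗
game_id=9: ✗
game_id=10: ✓ → 62
game_id=11: ✓ → 136
game_id=12: ✓ → 108
game_id=13: ✓ → 120
game_id=14: ✓ → 89
game_id=15: ✗
game_id=16: ✗
game_id=17: ✗
quarter_sum = 98 + 106 + 62 + 136 + 108 + 120 + 89 = 719

quarter_min=62, quarter_sum=719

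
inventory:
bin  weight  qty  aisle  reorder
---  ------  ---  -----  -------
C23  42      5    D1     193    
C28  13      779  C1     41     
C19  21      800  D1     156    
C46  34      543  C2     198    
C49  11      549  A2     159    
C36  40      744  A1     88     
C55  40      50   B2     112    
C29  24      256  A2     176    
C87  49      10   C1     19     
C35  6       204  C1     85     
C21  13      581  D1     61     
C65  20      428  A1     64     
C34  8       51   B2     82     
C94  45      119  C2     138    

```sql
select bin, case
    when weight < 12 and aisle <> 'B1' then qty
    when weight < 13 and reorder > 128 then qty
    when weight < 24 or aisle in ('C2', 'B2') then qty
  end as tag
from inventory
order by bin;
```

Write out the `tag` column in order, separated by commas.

bin=C19: weight < 24 or aisle in ('C2', 'B2') → 800
bin=C21: weight < 24 or aisle in ('C2', 'B2') → 581
bin=C23: (no match → NULL) → NULL
bin=C28: weight < 24 or aisle in ('C2', 'B2') → 779
bin=C29: (no match → NULL) → NULL
bin=C34: weight < 12 and aisle <> 'B1' → 51
bin=C35: weight < 12 and aisle <> 'B1' → 204
bin=C36: (no match → NULL) → NULL
bin=C46: weight < 24 or aisle in ('C2', 'B2') → 543
bin=C49: weight < 12 and aisle <> 'B1' → 549
bin=C55: weight < 24 or aisle in ('C2', 'B2') → 50
bin=C65: weight < 24 or aisle in ('C2', 'B2') → 428
bin=C87: (no match → NULL) → NULL
bin=C94: weight < 24 or aisle in ('C2', 'B2') → 119

800, 581, NULL, 779, NULL, 51, 204, NULL, 543, 549, 50, 428, NULL, 119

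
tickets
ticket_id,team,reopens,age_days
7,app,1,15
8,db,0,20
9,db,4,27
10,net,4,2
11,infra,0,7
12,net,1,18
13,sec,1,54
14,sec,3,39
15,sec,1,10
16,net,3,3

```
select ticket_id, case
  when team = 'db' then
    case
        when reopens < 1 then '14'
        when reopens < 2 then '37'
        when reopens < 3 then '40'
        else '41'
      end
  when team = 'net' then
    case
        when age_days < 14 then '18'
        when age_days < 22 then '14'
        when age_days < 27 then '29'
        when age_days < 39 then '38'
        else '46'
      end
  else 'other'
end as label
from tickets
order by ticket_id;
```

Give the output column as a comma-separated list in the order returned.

ticket_id=7: team='app' → outer ELSE → other
ticket_id=8: team='db' → inner[reopens < 1] → 14
ticket_id=9: team='db' → inner[ELSE] → 41
ticket_id=10: team='net' → inner[age_days < 14] → 18
ticket_id=11: team='infra' → outer ELSE → other
ticket_id=12: team='net' → inner[age_days < 22] → 14
ticket_id=13: team='sec' → outer ELSE → other
ticket_id=14: team='sec' → outer ELSE → other
ticket_id=15: team='sec' → outer ELSE → other
ticket_id=16: team='net' → inner[age_days < 14] → 18

other, 14, 41, 18, other, 14, other, other, other, 18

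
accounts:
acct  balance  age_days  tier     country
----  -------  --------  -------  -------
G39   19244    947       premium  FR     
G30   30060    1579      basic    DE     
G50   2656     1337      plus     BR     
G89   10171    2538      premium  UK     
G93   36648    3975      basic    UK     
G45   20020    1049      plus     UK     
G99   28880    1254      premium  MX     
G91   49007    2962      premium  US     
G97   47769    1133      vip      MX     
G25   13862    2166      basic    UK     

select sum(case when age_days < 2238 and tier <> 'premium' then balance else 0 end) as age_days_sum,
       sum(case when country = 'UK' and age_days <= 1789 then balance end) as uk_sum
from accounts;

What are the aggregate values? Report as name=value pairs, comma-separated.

age_days_sum=114367, uk_sum=20020

[age_days_sum: age_days < 2238 and tier <> 'premium']
acct=G39: ✗
acct=G30: ✓ → 30060
acct=G50: ✓ → 2656
acct=G89: ✗
acct=G93: ✗
acct=G45: ✓ → 20020
acct=G99: ✗
acct=G91: ✗
acct=G97: ✓ → 47769
acct=G25: ✓ → 13862
age_days_sum = 30060 + 2656 + 20020 + 47769 + 13862 = 114367
—
[uk_sum: country = 'UK' and age_days <= 1789]
acct=G39: ✗
acct=G30: ✗
acct=G50: ✗
acct=G89: ✗
acct=G93: ✗
acct=G45: ✓ → 20020
acct=G99: ✗
acct=G91: ✗
acct=G97: ✗
acct=G25: ✗
uk_sum = 20020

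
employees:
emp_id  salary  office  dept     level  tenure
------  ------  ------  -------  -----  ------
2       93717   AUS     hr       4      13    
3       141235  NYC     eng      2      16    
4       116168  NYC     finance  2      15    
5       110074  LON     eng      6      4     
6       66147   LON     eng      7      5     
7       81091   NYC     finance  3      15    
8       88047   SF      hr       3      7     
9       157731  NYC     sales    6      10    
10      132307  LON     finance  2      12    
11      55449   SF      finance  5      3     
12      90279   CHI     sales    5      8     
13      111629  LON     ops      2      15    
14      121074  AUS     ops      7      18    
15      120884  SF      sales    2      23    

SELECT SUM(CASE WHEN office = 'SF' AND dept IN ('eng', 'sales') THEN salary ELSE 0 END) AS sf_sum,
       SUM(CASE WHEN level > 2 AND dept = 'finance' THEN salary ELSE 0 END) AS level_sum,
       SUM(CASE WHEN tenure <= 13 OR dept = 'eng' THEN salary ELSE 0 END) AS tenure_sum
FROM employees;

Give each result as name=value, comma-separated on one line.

[sf_sum: office = 'SF' AND dept IN ('eng', 'sales')]
emp_id=2: ✗
emp_id=3: ✗
emp_id=4: ✗
emp_id=5: ✗
emp_id=6: ✗
emp_id=7: ✗
emp_id=8: ✗
emp_id=9: ✗
emp_id=10: ✗
emp_id=11: ✗
emp_id=12: ✗
emp_id=13: ✗
emp_id=14: ✗
emp_id=15: ✓ → 120884
sf_sum = 120884
—
[level_sum: level > 2 AND dept = 'finance']
emp_id=2: ✗
emp_id=3: ✗
emp_id=4: ✗
emp_id=5: ✗
emp_id=6: ✗
emp_id=7: ✓ → 81091
emp_id=8: ✗
emp_id=9: ✗
emp_id=10: ✗
emp_id=11: ✓ → 55449
emp_id=12: ✗
emp_id=13: ✗
emp_id=14: ✗
emp_id=15: ✗
level_sum = 81091 + 55449 = 136540
—
[tenure_sum: tenure <= 13 OR dept = 'eng']
emp_id=2: ✓ → 93717
emp_id=3: ✓ → 141235
emp_id=4: ✗
emp_id=5: ✓ → 110074
emp_id=6: ✓ → 66147
emp_id=7: ✗
emp_id=8: ✓ → 88047
emp_id=9: ✓ → 157731
emp_id=10: ✓ → 132307
emp_id=11: ✓ → 55449
emp_id=12: ✓ → 90279
emp_id=13: ✗
emp_id=14: ✗
emp_id=15: ✗
tenure_sum = 93717 + 141235 + 110074 + 66147 + 88047 + 157731 + 132307 + 55449 + 90279 = 934986

sf_sum=120884, level_sum=136540, tenure_sum=934986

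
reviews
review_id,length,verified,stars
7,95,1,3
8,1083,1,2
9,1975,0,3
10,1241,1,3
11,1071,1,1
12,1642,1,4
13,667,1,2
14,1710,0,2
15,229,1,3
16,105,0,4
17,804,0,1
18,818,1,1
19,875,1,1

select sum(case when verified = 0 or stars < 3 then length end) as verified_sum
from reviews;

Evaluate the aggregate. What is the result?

review_id=7: ✗
review_id=8: ✓ → 1083
review_id=9: ✓ → 1975
review_id=10: ✗
review_id=11: ✓ → 1071
review_id=12: ✗
review_id=13: ✓ → 667
review_id=14: ✓ → 1710
review_id=15: ✗
review_id=16: ✓ → 105
review_id=17: ✓ → 804
review_id=18: ✓ → 818
review_id=19: ✓ → 875
verified_sum = 1083 + 1975 + 1071 + 667 + 1710 + 105 + 804 + 818 + 875 = 9108

9108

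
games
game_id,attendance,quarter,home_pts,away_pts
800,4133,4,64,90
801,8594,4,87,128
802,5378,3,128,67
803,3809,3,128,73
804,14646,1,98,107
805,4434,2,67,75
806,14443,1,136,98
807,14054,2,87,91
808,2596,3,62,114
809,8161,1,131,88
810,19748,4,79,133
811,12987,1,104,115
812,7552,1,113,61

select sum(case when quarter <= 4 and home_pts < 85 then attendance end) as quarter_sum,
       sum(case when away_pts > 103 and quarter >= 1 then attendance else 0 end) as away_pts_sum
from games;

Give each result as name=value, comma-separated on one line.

[quarter_sum: quarter <= 4 and home_pts < 85]
game_id=800: ✓ → 4133
game_id=801: ✗
game_id=802: ✗
game_id=803: ✗
game_id=804: ✗
game_id=805: ✓ → 4434
game_id=806: ✗
game_id=807: ✗
game_id=808: ✓ → 2596
game_id=809: ✗
game_id=810: ✓ → 19748
game_id=811: ✗
game_id=812: ✗
quarter_sum = 4133 + 4434 + 2596 + 19748 = 30911
—
[away_pts_sum: away_pts > 103 and quarter >= 1]
game_id=800: ✗
game_id=801: ✓ → 8594
game_id=802: ✗
game_id=803: ✗
game_id=804: ✓ → 14646
game_id=805: ✗
game_id=806: ✗
game_id=807: ✗
game_id=808: ✓ → 2596
game_id=809: ✗
game_id=810: ✓ → 19748
game_id=811: ✓ → 12987
game_id=812: ✗
away_pts_sum = 8594 + 14646 + 2596 + 19748 + 12987 = 58571

quarter_sum=30911, away_pts_sum=58571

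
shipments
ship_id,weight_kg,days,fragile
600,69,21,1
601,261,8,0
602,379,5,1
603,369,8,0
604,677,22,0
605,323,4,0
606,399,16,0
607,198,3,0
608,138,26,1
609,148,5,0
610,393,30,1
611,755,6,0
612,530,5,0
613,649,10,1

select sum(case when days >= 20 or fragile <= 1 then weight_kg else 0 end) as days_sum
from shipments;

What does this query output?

5288

ship_id=600: ✓ → 69
ship_id=601: ✓ → 261
ship_id=602: ✓ → 379
ship_id=603: ✓ → 369
ship_id=604: ✓ → 677
ship_id=605: ✓ → 323
ship_id=606: ✓ → 399
ship_id=607: ✓ → 198
ship_id=608: ✓ → 138
ship_id=609: ✓ → 148
ship_id=610: ✓ → 393
ship_id=611: ✓ → 755
ship_id=612: ✓ → 530
ship_id=613: ✓ → 649
days_sum = 69 + 261 + 379 + 369 + 677 + 323 + 399 + 198 + 138 + 148 + 393 + 755 + 530 + 649 = 5288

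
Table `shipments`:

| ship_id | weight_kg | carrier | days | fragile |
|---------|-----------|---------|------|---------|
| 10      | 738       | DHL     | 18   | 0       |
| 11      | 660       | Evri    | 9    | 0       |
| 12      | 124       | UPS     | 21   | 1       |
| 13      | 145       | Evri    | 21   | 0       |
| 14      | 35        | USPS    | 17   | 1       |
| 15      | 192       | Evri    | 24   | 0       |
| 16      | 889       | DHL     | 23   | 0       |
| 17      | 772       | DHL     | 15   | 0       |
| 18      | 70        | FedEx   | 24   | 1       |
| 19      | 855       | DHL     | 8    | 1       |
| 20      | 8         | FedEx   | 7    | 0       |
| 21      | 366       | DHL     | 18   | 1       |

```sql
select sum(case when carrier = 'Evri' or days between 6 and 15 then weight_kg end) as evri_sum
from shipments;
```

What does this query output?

2632

ship_id=10: ✗
ship_id=11: ✓ → 660
ship_id=12: ✗
ship_id=13: ✓ → 145
ship_id=14: ✗
ship_id=15: ✓ → 192
ship_id=16: ✗
ship_id=17: ✓ → 772
ship_id=18: ✗
ship_id=19: ✓ → 855
ship_id=20: ✓ → 8
ship_id=21: ✗
evri_sum = 660 + 145 + 192 + 772 + 855 + 8 = 2632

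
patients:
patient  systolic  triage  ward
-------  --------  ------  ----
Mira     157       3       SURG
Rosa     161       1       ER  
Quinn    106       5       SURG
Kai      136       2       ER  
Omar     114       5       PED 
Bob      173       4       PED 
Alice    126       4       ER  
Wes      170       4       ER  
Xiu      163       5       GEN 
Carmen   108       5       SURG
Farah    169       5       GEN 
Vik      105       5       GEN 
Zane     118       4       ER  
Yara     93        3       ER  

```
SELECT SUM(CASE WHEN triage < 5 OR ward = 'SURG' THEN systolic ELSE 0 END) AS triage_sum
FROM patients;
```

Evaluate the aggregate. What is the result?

1348

patient=Mira: ✓ → 157
patient=Rosa: ✓ → 161
patient=Quinn: ✓ → 106
patient=Kai: ✓ → 136
patient=Omar: ✗
patient=Bob: ✓ → 173
patient=Alice: ✓ → 126
patient=Wes: ✓ → 170
patient=Xiu: ✗
patient=Carmen: ✓ → 108
patient=Farah: ✗
patient=Vik: ✗
patient=Zane: ✓ → 118
patient=Yara: ✓ → 93
triage_sum = 157 + 161 + 106 + 136 + 173 + 126 + 170 + 108 + 118 + 93 = 1348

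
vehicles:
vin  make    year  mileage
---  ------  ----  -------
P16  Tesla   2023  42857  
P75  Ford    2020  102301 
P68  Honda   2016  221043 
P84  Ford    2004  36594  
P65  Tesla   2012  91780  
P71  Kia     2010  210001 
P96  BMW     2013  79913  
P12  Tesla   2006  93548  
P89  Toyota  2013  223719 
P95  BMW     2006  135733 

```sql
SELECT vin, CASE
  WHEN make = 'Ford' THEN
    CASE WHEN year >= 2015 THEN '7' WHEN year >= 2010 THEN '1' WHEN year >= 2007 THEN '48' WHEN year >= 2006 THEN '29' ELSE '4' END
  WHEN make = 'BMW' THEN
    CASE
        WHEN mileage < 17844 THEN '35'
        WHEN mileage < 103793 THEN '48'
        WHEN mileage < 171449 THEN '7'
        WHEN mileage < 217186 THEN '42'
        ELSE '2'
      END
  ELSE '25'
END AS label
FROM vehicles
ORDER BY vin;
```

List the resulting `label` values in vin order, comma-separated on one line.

25, 25, 25, 25, 25, 7, 4, 25, 7, 48

vin=P12: make='Tesla' → outer ELSE → 25
vin=P16: make='Tesla' → outer ELSE → 25
vin=P65: make='Tesla' → outer ELSE → 25
vin=P68: make='Honda' → outer ELSE → 25
vin=P71: make='Kia' → outer ELSE → 25
vin=P75: make='Ford' → inner[year >= 2015] → 7
vin=P84: make='Ford' → inner[ELSE] → 4
vin=P89: make='Toyota' → outer ELSE → 25
vin=P95: make='BMW' → inner[mileage < 171449] → 7
vin=P96: make='BMW' → inner[mileage < 103793] → 48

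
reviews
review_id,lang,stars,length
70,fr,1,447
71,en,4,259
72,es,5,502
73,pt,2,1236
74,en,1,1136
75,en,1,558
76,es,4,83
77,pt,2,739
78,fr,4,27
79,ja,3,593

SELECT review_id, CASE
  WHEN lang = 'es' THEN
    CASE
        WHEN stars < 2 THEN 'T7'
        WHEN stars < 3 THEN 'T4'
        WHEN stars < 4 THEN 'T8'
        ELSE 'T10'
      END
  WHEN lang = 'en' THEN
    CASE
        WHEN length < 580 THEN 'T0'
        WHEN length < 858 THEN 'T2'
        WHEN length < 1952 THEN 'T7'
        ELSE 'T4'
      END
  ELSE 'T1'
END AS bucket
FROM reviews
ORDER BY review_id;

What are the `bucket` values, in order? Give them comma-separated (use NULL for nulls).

T1, T0, T10, T1, T7, T0, T10, T1, T1, T1

review_id=70: lang='fr' → outer ELSE → T1
review_id=71: lang='en' → inner[length < 580] → T0
review_id=72: lang='es' → inner[ELSE] → T10
review_id=73: lang='pt' → outer ELSE → T1
review_id=74: lang='en' → inner[length < 1952] → T7
review_id=75: lang='en' → inner[length < 580] → T0
review_id=76: lang='es' → inner[ELSE] → T10
review_id=77: lang='pt' → outer ELSE → T1
review_id=78: lang='fr' → outer ELSE → T1
review_id=79: lang='ja' → outer ELSE → T1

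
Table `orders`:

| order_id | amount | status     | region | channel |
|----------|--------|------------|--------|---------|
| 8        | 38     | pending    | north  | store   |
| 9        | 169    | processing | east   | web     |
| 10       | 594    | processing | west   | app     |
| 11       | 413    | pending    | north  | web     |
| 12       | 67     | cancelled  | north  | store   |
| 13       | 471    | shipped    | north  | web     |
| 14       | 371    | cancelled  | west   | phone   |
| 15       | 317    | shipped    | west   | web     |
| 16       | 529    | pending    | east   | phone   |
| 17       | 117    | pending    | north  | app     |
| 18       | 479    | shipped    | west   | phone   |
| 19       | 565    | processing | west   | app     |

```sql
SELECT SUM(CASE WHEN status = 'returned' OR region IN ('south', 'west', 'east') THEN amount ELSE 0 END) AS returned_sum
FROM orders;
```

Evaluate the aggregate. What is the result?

order_id=8: ✗
order_id=9: ✓ → 169
order_id=10: ✓ → 594
order_id=11: ✗
order_id=12: ✗
order_id=13: ✗
order_id=14: ✓ → 371
order_id=15: ✓ → 317
order_id=16: ✓ → 529
order_id=17: ✗
order_id=18: ✓ → 479
order_id=19: ✓ → 565
returned_sum = 169 + 594 + 371 + 317 + 529 + 479 + 565 = 3024

3024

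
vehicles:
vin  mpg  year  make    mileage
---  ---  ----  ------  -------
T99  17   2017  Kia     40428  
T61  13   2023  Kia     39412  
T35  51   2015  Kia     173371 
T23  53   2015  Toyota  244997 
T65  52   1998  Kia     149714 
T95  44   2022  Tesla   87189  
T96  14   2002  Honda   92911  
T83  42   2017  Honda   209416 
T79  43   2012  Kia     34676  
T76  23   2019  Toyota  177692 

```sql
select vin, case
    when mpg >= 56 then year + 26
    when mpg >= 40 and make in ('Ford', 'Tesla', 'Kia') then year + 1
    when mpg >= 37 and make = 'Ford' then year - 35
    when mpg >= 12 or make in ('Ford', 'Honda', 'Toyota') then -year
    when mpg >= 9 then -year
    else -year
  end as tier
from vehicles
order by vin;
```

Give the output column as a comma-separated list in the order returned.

vin=T23: mpg >= 12 or make in ('Ford', 'Honda', 'Toyota') → -2015
vin=T35: mpg >= 40 and make in ('Ford', 'Tesla', 'Kia') → 2016
vin=T61: mpg >= 12 or make in ('Ford', 'Honda', 'Toyota') → -2023
vin=T65: mpg >= 40 and make in ('Ford', 'Tesla', 'Kia') → 1999
vin=T76: mpg >= 12 or make in ('Ford', 'Honda', 'Toyota') → -2019
vin=T79: mpg >= 40 and make in ('Ford', 'Tesla', 'Kia') → 2013
vin=T83: mpg >= 12 or make in ('Ford', 'Honda', 'Toyota') → -2017
vin=T95: mpg >= 40 and make in ('Ford', 'Tesla', 'Kia') → 2023
vin=T96: mpg >= 12 or make in ('Ford', 'Honda', 'Toyota') → -2002
vin=T99: mpg >= 12 or make in ('Ford', 'Honda', 'Toyota') → -2017

-2015, 2016, -2023, 1999, -2019, 2013, -2017, 2023, -2002, -2017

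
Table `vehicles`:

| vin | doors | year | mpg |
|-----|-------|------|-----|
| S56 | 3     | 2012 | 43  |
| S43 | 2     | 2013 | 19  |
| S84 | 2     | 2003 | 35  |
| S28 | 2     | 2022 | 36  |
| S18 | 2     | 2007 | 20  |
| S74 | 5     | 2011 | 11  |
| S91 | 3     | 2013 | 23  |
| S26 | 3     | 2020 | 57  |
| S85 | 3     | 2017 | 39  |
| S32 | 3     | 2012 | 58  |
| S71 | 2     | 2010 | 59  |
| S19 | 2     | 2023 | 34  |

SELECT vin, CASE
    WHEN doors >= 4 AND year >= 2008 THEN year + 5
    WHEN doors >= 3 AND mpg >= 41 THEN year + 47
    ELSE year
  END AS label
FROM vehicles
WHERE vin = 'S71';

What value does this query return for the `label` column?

vin = S71: doors=2, year=2010, mpg=59.
doors >= 4 AND year >= 2008 → false
doors >= 3 AND mpg >= 41 → false
No prior WHEN matched → ELSE → 2010

2010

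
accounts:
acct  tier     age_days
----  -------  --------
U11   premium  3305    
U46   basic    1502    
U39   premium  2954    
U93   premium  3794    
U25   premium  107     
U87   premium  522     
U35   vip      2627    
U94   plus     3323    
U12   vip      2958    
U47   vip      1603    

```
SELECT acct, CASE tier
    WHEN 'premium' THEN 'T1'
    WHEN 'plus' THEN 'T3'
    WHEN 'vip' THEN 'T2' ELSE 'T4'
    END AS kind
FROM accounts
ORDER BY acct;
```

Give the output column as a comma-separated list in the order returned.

T1, T2, T1, T2, T1, T4, T2, T1, T1, T3

acct=U11: tier='premium' → T1
acct=U12: tier='vip' → T2
acct=U25: tier='premium' → T1
acct=U35: tier='vip' → T2
acct=U39: tier='premium' → T1
acct=U46: ELSE → T4
acct=U47: tier='vip' → T2
acct=U87: tier='premium' → T1
acct=U93: tier='premium' → T1
acct=U94: tier='plus' → T3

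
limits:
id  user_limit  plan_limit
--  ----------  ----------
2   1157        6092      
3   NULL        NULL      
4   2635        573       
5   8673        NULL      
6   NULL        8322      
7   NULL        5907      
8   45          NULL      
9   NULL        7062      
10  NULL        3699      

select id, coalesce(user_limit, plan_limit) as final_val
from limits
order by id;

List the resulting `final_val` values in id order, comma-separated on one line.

1157, NULL, 2635, 8673, 8322, 5907, 45, 7062, 3699

id=2: user_limit=1157 → 1157
id=3: user_limit=NULL, plan_limit=NULL (all NULL) → NULL
id=4: user_limit=2635 → 2635
id=5: user_limit=8673 → 8673
id=6: user_limit=NULL, plan_limit=8322 → 8322
id=7: user_limit=NULL, plan_limit=5907 → 5907
id=8: user_limit=45 → 45
id=9: user_limit=NULL, plan_limit=7062 → 7062
id=10: user_limit=NULL, plan_limit=3699 → 3699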